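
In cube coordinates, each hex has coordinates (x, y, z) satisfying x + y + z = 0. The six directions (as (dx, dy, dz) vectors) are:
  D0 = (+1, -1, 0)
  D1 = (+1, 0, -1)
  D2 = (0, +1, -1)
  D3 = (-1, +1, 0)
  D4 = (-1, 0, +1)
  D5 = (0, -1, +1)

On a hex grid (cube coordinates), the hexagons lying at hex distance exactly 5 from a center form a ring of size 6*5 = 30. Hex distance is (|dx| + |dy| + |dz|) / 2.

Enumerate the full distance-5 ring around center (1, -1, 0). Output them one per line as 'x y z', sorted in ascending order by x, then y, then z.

Answer: -4 -1 5
-4 0 4
-4 1 3
-4 2 2
-4 3 1
-4 4 0
-3 -2 5
-3 4 -1
-2 -3 5
-2 4 -2
-1 -4 5
-1 4 -3
0 -5 5
0 4 -4
1 -6 5
1 4 -5
2 -6 4
2 3 -5
3 -6 3
3 2 -5
4 -6 2
4 1 -5
5 -6 1
5 0 -5
6 -6 0
6 -5 -1
6 -4 -2
6 -3 -3
6 -2 -4
6 -1 -5

Derivation:
Walk ring at distance 5 from (1, -1, 0):
Start at center + D4*5 = (-4, -1, 5)
  hex 0: (-4, -1, 5)
  hex 1: (-3, -2, 5)
  hex 2: (-2, -3, 5)
  hex 3: (-1, -4, 5)
  hex 4: (0, -5, 5)
  hex 5: (1, -6, 5)
  hex 6: (2, -6, 4)
  hex 7: (3, -6, 3)
  hex 8: (4, -6, 2)
  hex 9: (5, -6, 1)
  hex 10: (6, -6, 0)
  hex 11: (6, -5, -1)
  hex 12: (6, -4, -2)
  hex 13: (6, -3, -3)
  hex 14: (6, -2, -4)
  hex 15: (6, -1, -5)
  hex 16: (5, 0, -5)
  hex 17: (4, 1, -5)
  hex 18: (3, 2, -5)
  hex 19: (2, 3, -5)
  hex 20: (1, 4, -5)
  hex 21: (0, 4, -4)
  hex 22: (-1, 4, -3)
  hex 23: (-2, 4, -2)
  hex 24: (-3, 4, -1)
  hex 25: (-4, 4, 0)
  hex 26: (-4, 3, 1)
  hex 27: (-4, 2, 2)
  hex 28: (-4, 1, 3)
  hex 29: (-4, 0, 4)
Sorted: 30 hexes.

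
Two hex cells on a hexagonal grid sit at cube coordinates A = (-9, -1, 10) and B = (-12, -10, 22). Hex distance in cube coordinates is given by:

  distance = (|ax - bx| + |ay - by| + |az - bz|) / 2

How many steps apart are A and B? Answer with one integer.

|ax - bx| = |-9 - (-12)| = 3
|ay - by| = |-1 - (-10)| = 9
|az - bz| = |10 - 22| = 12
distance = (3 + 9 + 12) / 2 = 24 / 2 = 12

Answer: 12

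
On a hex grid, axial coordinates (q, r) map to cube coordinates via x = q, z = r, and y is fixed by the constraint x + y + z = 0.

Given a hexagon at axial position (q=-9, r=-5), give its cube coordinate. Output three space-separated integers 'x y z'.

x = q = -9
z = r = -5
y = -x - z = -(-9) - (-5) = 14

Answer: -9 14 -5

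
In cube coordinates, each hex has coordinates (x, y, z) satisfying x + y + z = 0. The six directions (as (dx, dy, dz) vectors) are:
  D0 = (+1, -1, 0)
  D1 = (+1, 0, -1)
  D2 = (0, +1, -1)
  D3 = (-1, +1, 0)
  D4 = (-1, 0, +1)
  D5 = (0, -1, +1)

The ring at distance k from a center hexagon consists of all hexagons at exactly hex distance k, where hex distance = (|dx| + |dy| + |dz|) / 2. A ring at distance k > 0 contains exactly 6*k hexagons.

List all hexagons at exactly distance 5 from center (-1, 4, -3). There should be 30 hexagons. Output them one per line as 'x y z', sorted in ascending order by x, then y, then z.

Answer: -6 4 2
-6 5 1
-6 6 0
-6 7 -1
-6 8 -2
-6 9 -3
-5 3 2
-5 9 -4
-4 2 2
-4 9 -5
-3 1 2
-3 9 -6
-2 0 2
-2 9 -7
-1 -1 2
-1 9 -8
0 -1 1
0 8 -8
1 -1 0
1 7 -8
2 -1 -1
2 6 -8
3 -1 -2
3 5 -8
4 -1 -3
4 0 -4
4 1 -5
4 2 -6
4 3 -7
4 4 -8

Derivation:
Walk ring at distance 5 from (-1, 4, -3):
Start at center + D4*5 = (-6, 4, 2)
  hex 0: (-6, 4, 2)
  hex 1: (-5, 3, 2)
  hex 2: (-4, 2, 2)
  hex 3: (-3, 1, 2)
  hex 4: (-2, 0, 2)
  hex 5: (-1, -1, 2)
  hex 6: (0, -1, 1)
  hex 7: (1, -1, 0)
  hex 8: (2, -1, -1)
  hex 9: (3, -1, -2)
  hex 10: (4, -1, -3)
  hex 11: (4, 0, -4)
  hex 12: (4, 1, -5)
  hex 13: (4, 2, -6)
  hex 14: (4, 3, -7)
  hex 15: (4, 4, -8)
  hex 16: (3, 5, -8)
  hex 17: (2, 6, -8)
  hex 18: (1, 7, -8)
  hex 19: (0, 8, -8)
  hex 20: (-1, 9, -8)
  hex 21: (-2, 9, -7)
  hex 22: (-3, 9, -6)
  hex 23: (-4, 9, -5)
  hex 24: (-5, 9, -4)
  hex 25: (-6, 9, -3)
  hex 26: (-6, 8, -2)
  hex 27: (-6, 7, -1)
  hex 28: (-6, 6, 0)
  hex 29: (-6, 5, 1)
Sorted: 30 hexes.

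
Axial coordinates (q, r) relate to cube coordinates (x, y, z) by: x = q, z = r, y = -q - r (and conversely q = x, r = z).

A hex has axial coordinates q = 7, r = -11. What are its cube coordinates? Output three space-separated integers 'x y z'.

x = q = 7
z = r = -11
y = -x - z = -(7) - (-11) = 4

Answer: 7 4 -11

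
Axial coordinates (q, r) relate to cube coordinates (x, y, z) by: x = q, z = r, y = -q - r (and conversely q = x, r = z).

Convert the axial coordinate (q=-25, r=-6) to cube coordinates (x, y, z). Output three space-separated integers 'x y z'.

Answer: -25 31 -6

Derivation:
x = q = -25
z = r = -6
y = -x - z = -(-25) - (-6) = 31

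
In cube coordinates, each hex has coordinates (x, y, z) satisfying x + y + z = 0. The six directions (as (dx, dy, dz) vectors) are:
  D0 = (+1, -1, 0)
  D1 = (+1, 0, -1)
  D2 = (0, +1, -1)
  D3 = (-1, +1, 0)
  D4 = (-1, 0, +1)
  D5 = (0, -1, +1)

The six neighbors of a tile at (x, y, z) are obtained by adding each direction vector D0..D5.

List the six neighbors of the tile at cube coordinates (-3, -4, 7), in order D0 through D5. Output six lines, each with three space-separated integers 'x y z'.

Answer: -2 -5 7
-2 -4 6
-3 -3 6
-4 -3 7
-4 -4 8
-3 -5 8

Derivation:
Center: (-3, -4, 7). Add each direction:
  D0: (-3, -4, 7) + (1, -1, 0) = (-2, -5, 7)
  D1: (-3, -4, 7) + (1, 0, -1) = (-2, -4, 6)
  D2: (-3, -4, 7) + (0, 1, -1) = (-3, -3, 6)
  D3: (-3, -4, 7) + (-1, 1, 0) = (-4, -3, 7)
  D4: (-3, -4, 7) + (-1, 0, 1) = (-4, -4, 8)
  D5: (-3, -4, 7) + (0, -1, 1) = (-3, -5, 8)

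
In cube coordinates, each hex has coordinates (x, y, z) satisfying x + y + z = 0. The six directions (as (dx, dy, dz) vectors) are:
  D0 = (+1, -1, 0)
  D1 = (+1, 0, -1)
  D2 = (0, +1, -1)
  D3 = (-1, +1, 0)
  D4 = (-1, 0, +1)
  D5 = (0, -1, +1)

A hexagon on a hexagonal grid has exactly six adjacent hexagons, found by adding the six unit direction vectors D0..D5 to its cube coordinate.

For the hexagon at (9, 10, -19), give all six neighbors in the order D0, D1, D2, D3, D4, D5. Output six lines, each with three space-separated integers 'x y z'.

Center: (9, 10, -19). Add each direction:
  D0: (9, 10, -19) + (1, -1, 0) = (10, 9, -19)
  D1: (9, 10, -19) + (1, 0, -1) = (10, 10, -20)
  D2: (9, 10, -19) + (0, 1, -1) = (9, 11, -20)
  D3: (9, 10, -19) + (-1, 1, 0) = (8, 11, -19)
  D4: (9, 10, -19) + (-1, 0, 1) = (8, 10, -18)
  D5: (9, 10, -19) + (0, -1, 1) = (9, 9, -18)

Answer: 10 9 -19
10 10 -20
9 11 -20
8 11 -19
8 10 -18
9 9 -18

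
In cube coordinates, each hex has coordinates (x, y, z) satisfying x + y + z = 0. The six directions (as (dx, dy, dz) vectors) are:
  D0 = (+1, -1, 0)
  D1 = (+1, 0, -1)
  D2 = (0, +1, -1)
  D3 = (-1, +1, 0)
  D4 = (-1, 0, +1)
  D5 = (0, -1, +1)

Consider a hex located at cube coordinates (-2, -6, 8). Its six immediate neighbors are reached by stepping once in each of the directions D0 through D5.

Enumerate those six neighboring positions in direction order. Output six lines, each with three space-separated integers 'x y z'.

Answer: -1 -7 8
-1 -6 7
-2 -5 7
-3 -5 8
-3 -6 9
-2 -7 9

Derivation:
Center: (-2, -6, 8). Add each direction:
  D0: (-2, -6, 8) + (1, -1, 0) = (-1, -7, 8)
  D1: (-2, -6, 8) + (1, 0, -1) = (-1, -6, 7)
  D2: (-2, -6, 8) + (0, 1, -1) = (-2, -5, 7)
  D3: (-2, -6, 8) + (-1, 1, 0) = (-3, -5, 8)
  D4: (-2, -6, 8) + (-1, 0, 1) = (-3, -6, 9)
  D5: (-2, -6, 8) + (0, -1, 1) = (-2, -7, 9)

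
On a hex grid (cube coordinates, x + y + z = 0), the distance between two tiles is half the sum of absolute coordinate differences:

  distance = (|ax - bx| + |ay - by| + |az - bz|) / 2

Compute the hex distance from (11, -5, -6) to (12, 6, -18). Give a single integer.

Answer: 12

Derivation:
|ax - bx| = |11 - 12| = 1
|ay - by| = |-5 - 6| = 11
|az - bz| = |-6 - (-18)| = 12
distance = (1 + 11 + 12) / 2 = 24 / 2 = 12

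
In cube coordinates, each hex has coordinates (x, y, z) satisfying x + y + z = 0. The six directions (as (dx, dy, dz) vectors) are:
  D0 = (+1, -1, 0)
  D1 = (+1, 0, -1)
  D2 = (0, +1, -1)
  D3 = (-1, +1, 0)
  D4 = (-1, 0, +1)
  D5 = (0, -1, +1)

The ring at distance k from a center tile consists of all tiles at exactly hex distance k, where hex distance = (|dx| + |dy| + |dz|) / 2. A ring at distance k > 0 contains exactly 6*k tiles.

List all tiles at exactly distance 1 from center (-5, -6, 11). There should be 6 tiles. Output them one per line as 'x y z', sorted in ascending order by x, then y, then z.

Walk ring at distance 1 from (-5, -6, 11):
Start at center + D4*1 = (-6, -6, 12)
  hex 0: (-6, -6, 12)
  hex 1: (-5, -7, 12)
  hex 2: (-4, -7, 11)
  hex 3: (-4, -6, 10)
  hex 4: (-5, -5, 10)
  hex 5: (-6, -5, 11)
Sorted: 6 hexes.

Answer: -6 -6 12
-6 -5 11
-5 -7 12
-5 -5 10
-4 -7 11
-4 -6 10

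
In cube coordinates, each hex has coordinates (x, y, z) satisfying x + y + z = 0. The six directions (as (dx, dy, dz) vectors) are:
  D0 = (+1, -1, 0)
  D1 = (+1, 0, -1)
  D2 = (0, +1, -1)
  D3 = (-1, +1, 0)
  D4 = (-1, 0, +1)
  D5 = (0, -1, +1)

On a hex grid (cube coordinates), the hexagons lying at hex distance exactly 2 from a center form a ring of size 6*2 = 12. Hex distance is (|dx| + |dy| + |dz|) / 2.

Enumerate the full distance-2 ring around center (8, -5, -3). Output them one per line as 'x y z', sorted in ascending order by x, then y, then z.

Answer: 6 -5 -1
6 -4 -2
6 -3 -3
7 -6 -1
7 -3 -4
8 -7 -1
8 -3 -5
9 -7 -2
9 -4 -5
10 -7 -3
10 -6 -4
10 -5 -5

Derivation:
Walk ring at distance 2 from (8, -5, -3):
Start at center + D4*2 = (6, -5, -1)
  hex 0: (6, -5, -1)
  hex 1: (7, -6, -1)
  hex 2: (8, -7, -1)
  hex 3: (9, -7, -2)
  hex 4: (10, -7, -3)
  hex 5: (10, -6, -4)
  hex 6: (10, -5, -5)
  hex 7: (9, -4, -5)
  hex 8: (8, -3, -5)
  hex 9: (7, -3, -4)
  hex 10: (6, -3, -3)
  hex 11: (6, -4, -2)
Sorted: 12 hexes.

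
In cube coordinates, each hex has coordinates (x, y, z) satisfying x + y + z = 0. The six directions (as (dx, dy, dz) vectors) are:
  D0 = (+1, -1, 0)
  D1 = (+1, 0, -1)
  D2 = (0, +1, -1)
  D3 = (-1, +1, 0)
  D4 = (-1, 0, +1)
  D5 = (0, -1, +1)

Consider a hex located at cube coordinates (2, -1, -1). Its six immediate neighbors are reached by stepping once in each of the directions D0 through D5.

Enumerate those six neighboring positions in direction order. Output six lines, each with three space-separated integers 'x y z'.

Center: (2, -1, -1). Add each direction:
  D0: (2, -1, -1) + (1, -1, 0) = (3, -2, -1)
  D1: (2, -1, -1) + (1, 0, -1) = (3, -1, -2)
  D2: (2, -1, -1) + (0, 1, -1) = (2, 0, -2)
  D3: (2, -1, -1) + (-1, 1, 0) = (1, 0, -1)
  D4: (2, -1, -1) + (-1, 0, 1) = (1, -1, 0)
  D5: (2, -1, -1) + (0, -1, 1) = (2, -2, 0)

Answer: 3 -2 -1
3 -1 -2
2 0 -2
1 0 -1
1 -1 0
2 -2 0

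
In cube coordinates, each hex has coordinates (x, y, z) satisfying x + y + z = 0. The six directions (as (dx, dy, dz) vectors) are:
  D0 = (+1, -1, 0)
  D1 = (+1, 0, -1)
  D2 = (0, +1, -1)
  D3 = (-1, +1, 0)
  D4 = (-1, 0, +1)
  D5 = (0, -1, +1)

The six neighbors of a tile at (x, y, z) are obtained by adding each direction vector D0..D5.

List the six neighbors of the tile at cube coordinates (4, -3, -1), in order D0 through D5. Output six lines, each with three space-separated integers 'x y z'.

Answer: 5 -4 -1
5 -3 -2
4 -2 -2
3 -2 -1
3 -3 0
4 -4 0

Derivation:
Center: (4, -3, -1). Add each direction:
  D0: (4, -3, -1) + (1, -1, 0) = (5, -4, -1)
  D1: (4, -3, -1) + (1, 0, -1) = (5, -3, -2)
  D2: (4, -3, -1) + (0, 1, -1) = (4, -2, -2)
  D3: (4, -3, -1) + (-1, 1, 0) = (3, -2, -1)
  D4: (4, -3, -1) + (-1, 0, 1) = (3, -3, 0)
  D5: (4, -3, -1) + (0, -1, 1) = (4, -4, 0)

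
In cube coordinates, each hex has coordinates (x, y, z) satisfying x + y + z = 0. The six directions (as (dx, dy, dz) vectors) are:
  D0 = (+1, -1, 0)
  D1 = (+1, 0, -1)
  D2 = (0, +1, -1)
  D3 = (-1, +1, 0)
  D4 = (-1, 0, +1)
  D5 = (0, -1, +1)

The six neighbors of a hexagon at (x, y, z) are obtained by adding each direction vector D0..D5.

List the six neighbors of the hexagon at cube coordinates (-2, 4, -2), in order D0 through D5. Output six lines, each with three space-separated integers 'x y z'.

Answer: -1 3 -2
-1 4 -3
-2 5 -3
-3 5 -2
-3 4 -1
-2 3 -1

Derivation:
Center: (-2, 4, -2). Add each direction:
  D0: (-2, 4, -2) + (1, -1, 0) = (-1, 3, -2)
  D1: (-2, 4, -2) + (1, 0, -1) = (-1, 4, -3)
  D2: (-2, 4, -2) + (0, 1, -1) = (-2, 5, -3)
  D3: (-2, 4, -2) + (-1, 1, 0) = (-3, 5, -2)
  D4: (-2, 4, -2) + (-1, 0, 1) = (-3, 4, -1)
  D5: (-2, 4, -2) + (0, -1, 1) = (-2, 3, -1)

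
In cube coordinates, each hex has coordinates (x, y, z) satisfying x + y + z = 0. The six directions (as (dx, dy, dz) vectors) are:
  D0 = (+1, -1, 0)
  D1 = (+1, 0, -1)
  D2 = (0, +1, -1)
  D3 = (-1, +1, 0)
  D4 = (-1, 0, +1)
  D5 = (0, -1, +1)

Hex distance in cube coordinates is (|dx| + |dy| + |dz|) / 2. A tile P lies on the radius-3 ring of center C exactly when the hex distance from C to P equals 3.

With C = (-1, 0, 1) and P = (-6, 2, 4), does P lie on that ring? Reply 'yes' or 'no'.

|px - cx| = |-6 - (-1)| = 5
|py - cy| = |2 - 0| = 2
|pz - cz| = |4 - 1| = 3
distance = (5+2+3)/2 = 10/2 = 5
radius = 3; distance != radius -> no

Answer: no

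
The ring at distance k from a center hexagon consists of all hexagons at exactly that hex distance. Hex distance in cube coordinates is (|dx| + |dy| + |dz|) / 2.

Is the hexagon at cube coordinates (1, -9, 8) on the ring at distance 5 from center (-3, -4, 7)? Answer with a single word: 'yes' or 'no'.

Answer: yes

Derivation:
|px - cx| = |1 - (-3)| = 4
|py - cy| = |-9 - (-4)| = 5
|pz - cz| = |8 - 7| = 1
distance = (4+5+1)/2 = 10/2 = 5
radius = 5; distance == radius -> yes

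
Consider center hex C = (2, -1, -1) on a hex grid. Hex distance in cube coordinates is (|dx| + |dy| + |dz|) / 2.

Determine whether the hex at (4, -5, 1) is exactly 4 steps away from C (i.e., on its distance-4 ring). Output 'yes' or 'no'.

|px - cx| = |4 - 2| = 2
|py - cy| = |-5 - (-1)| = 4
|pz - cz| = |1 - (-1)| = 2
distance = (2+4+2)/2 = 8/2 = 4
radius = 4; distance == radius -> yes

Answer: yes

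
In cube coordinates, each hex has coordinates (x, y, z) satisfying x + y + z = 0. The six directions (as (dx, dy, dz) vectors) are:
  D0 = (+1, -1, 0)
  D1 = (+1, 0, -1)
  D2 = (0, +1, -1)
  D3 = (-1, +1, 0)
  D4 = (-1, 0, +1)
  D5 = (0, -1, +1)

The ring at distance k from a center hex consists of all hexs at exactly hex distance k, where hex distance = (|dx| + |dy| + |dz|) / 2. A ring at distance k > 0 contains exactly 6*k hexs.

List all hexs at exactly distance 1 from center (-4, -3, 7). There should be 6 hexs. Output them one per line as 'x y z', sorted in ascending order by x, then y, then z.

Answer: -5 -3 8
-5 -2 7
-4 -4 8
-4 -2 6
-3 -4 7
-3 -3 6

Derivation:
Walk ring at distance 1 from (-4, -3, 7):
Start at center + D4*1 = (-5, -3, 8)
  hex 0: (-5, -3, 8)
  hex 1: (-4, -4, 8)
  hex 2: (-3, -4, 7)
  hex 3: (-3, -3, 6)
  hex 4: (-4, -2, 6)
  hex 5: (-5, -2, 7)
Sorted: 6 hexes.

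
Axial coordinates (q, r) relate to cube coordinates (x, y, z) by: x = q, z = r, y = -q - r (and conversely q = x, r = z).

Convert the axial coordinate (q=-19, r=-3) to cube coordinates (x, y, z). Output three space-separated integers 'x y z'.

x = q = -19
z = r = -3
y = -x - z = -(-19) - (-3) = 22

Answer: -19 22 -3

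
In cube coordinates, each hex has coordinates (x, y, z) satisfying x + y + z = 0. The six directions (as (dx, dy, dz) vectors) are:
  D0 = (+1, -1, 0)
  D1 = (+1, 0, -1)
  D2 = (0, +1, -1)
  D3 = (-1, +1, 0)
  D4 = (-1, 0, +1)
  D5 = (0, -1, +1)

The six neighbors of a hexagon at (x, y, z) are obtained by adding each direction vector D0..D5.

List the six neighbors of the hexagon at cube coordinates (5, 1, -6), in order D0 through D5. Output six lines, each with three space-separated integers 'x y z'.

Answer: 6 0 -6
6 1 -7
5 2 -7
4 2 -6
4 1 -5
5 0 -5

Derivation:
Center: (5, 1, -6). Add each direction:
  D0: (5, 1, -6) + (1, -1, 0) = (6, 0, -6)
  D1: (5, 1, -6) + (1, 0, -1) = (6, 1, -7)
  D2: (5, 1, -6) + (0, 1, -1) = (5, 2, -7)
  D3: (5, 1, -6) + (-1, 1, 0) = (4, 2, -6)
  D4: (5, 1, -6) + (-1, 0, 1) = (4, 1, -5)
  D5: (5, 1, -6) + (0, -1, 1) = (5, 0, -5)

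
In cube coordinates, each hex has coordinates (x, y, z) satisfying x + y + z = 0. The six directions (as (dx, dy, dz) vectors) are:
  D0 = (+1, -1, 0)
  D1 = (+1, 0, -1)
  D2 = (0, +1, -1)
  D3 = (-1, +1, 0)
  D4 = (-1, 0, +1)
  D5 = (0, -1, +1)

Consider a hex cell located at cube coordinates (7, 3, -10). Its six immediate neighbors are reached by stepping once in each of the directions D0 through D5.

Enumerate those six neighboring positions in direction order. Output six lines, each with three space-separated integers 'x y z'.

Center: (7, 3, -10). Add each direction:
  D0: (7, 3, -10) + (1, -1, 0) = (8, 2, -10)
  D1: (7, 3, -10) + (1, 0, -1) = (8, 3, -11)
  D2: (7, 3, -10) + (0, 1, -1) = (7, 4, -11)
  D3: (7, 3, -10) + (-1, 1, 0) = (6, 4, -10)
  D4: (7, 3, -10) + (-1, 0, 1) = (6, 3, -9)
  D5: (7, 3, -10) + (0, -1, 1) = (7, 2, -9)

Answer: 8 2 -10
8 3 -11
7 4 -11
6 4 -10
6 3 -9
7 2 -9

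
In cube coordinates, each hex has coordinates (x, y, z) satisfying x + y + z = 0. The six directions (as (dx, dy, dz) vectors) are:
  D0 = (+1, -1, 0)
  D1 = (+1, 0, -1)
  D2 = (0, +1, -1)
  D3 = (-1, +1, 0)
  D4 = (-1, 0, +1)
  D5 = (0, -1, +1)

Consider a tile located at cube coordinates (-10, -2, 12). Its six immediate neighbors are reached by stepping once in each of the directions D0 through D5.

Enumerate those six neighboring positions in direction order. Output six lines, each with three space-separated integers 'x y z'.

Center: (-10, -2, 12). Add each direction:
  D0: (-10, -2, 12) + (1, -1, 0) = (-9, -3, 12)
  D1: (-10, -2, 12) + (1, 0, -1) = (-9, -2, 11)
  D2: (-10, -2, 12) + (0, 1, -1) = (-10, -1, 11)
  D3: (-10, -2, 12) + (-1, 1, 0) = (-11, -1, 12)
  D4: (-10, -2, 12) + (-1, 0, 1) = (-11, -2, 13)
  D5: (-10, -2, 12) + (0, -1, 1) = (-10, -3, 13)

Answer: -9 -3 12
-9 -2 11
-10 -1 11
-11 -1 12
-11 -2 13
-10 -3 13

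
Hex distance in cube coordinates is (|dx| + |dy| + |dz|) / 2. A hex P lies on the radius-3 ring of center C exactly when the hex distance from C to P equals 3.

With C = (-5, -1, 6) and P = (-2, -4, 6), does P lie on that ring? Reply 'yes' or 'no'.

Answer: yes

Derivation:
|px - cx| = |-2 - (-5)| = 3
|py - cy| = |-4 - (-1)| = 3
|pz - cz| = |6 - 6| = 0
distance = (3+3+0)/2 = 6/2 = 3
radius = 3; distance == radius -> yes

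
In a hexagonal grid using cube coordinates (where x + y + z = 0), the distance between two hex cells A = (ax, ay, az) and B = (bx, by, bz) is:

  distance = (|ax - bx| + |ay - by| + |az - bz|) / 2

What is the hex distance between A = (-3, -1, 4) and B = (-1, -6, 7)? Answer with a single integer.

|ax - bx| = |-3 - (-1)| = 2
|ay - by| = |-1 - (-6)| = 5
|az - bz| = |4 - 7| = 3
distance = (2 + 5 + 3) / 2 = 10 / 2 = 5

Answer: 5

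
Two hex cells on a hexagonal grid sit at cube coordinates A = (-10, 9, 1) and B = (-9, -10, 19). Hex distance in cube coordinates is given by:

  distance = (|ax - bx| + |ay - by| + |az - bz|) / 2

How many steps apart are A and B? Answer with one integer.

|ax - bx| = |-10 - (-9)| = 1
|ay - by| = |9 - (-10)| = 19
|az - bz| = |1 - 19| = 18
distance = (1 + 19 + 18) / 2 = 38 / 2 = 19

Answer: 19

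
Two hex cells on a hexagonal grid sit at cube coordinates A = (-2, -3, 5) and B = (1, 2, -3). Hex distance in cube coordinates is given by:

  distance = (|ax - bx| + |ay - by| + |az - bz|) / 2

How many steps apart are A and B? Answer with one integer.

Answer: 8

Derivation:
|ax - bx| = |-2 - 1| = 3
|ay - by| = |-3 - 2| = 5
|az - bz| = |5 - (-3)| = 8
distance = (3 + 5 + 8) / 2 = 16 / 2 = 8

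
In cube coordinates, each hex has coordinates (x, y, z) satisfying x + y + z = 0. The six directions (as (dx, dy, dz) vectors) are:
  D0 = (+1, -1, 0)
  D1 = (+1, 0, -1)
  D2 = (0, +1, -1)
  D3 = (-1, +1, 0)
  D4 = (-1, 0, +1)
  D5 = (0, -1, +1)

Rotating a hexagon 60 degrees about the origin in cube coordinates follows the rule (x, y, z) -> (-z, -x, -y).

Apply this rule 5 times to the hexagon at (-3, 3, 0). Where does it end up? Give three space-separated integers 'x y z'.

Answer: -3 0 3

Derivation:
Start: (-3, 3, 0)
Step 1: (-3, 3, 0) -> (-(0), -(-3), -(3)) = (0, 3, -3)
Step 2: (0, 3, -3) -> (-(-3), -(0), -(3)) = (3, 0, -3)
Step 3: (3, 0, -3) -> (-(-3), -(3), -(0)) = (3, -3, 0)
Step 4: (3, -3, 0) -> (-(0), -(3), -(-3)) = (0, -3, 3)
Step 5: (0, -3, 3) -> (-(3), -(0), -(-3)) = (-3, 0, 3)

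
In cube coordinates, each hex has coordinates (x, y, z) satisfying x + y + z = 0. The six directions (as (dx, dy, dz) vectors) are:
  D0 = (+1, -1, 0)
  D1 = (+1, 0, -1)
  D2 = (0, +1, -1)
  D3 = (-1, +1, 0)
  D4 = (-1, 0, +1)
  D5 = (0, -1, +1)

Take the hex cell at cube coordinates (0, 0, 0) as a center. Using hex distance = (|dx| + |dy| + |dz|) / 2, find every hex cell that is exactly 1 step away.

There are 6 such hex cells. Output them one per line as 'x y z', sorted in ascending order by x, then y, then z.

Walk ring at distance 1 from (0, 0, 0):
Start at center + D4*1 = (-1, 0, 1)
  hex 0: (-1, 0, 1)
  hex 1: (0, -1, 1)
  hex 2: (1, -1, 0)
  hex 3: (1, 0, -1)
  hex 4: (0, 1, -1)
  hex 5: (-1, 1, 0)
Sorted: 6 hexes.

Answer: -1 0 1
-1 1 0
0 -1 1
0 1 -1
1 -1 0
1 0 -1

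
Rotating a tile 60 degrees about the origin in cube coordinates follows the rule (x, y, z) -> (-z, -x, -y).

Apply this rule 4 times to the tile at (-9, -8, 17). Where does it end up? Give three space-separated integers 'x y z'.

Start: (-9, -8, 17)
Step 1: (-9, -8, 17) -> (-(17), -(-9), -(-8)) = (-17, 9, 8)
Step 2: (-17, 9, 8) -> (-(8), -(-17), -(9)) = (-8, 17, -9)
Step 3: (-8, 17, -9) -> (-(-9), -(-8), -(17)) = (9, 8, -17)
Step 4: (9, 8, -17) -> (-(-17), -(9), -(8)) = (17, -9, -8)

Answer: 17 -9 -8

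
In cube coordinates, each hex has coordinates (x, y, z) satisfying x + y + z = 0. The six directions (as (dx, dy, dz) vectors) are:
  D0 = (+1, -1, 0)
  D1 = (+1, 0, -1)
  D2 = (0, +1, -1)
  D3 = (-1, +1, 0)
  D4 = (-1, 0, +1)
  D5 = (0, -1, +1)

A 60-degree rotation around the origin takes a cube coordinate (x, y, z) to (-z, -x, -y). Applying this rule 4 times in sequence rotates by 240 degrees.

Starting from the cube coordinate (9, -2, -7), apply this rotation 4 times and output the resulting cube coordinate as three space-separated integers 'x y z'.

Answer: -7 9 -2

Derivation:
Start: (9, -2, -7)
Step 1: (9, -2, -7) -> (-(-7), -(9), -(-2)) = (7, -9, 2)
Step 2: (7, -9, 2) -> (-(2), -(7), -(-9)) = (-2, -7, 9)
Step 3: (-2, -7, 9) -> (-(9), -(-2), -(-7)) = (-9, 2, 7)
Step 4: (-9, 2, 7) -> (-(7), -(-9), -(2)) = (-7, 9, -2)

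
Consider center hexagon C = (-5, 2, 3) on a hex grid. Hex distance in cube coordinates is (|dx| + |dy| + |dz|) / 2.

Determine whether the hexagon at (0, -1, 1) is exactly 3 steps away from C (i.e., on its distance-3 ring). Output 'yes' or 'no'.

Answer: no

Derivation:
|px - cx| = |0 - (-5)| = 5
|py - cy| = |-1 - 2| = 3
|pz - cz| = |1 - 3| = 2
distance = (5+3+2)/2 = 10/2 = 5
radius = 3; distance != radius -> no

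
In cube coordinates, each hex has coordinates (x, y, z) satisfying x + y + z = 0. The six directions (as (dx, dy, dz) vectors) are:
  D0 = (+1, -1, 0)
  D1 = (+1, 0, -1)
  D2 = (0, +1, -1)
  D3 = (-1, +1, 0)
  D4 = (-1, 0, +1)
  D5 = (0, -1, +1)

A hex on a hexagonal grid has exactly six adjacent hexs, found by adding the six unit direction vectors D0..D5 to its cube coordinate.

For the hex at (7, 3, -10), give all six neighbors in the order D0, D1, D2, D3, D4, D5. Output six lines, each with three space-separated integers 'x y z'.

Center: (7, 3, -10). Add each direction:
  D0: (7, 3, -10) + (1, -1, 0) = (8, 2, -10)
  D1: (7, 3, -10) + (1, 0, -1) = (8, 3, -11)
  D2: (7, 3, -10) + (0, 1, -1) = (7, 4, -11)
  D3: (7, 3, -10) + (-1, 1, 0) = (6, 4, -10)
  D4: (7, 3, -10) + (-1, 0, 1) = (6, 3, -9)
  D5: (7, 3, -10) + (0, -1, 1) = (7, 2, -9)

Answer: 8 2 -10
8 3 -11
7 4 -11
6 4 -10
6 3 -9
7 2 -9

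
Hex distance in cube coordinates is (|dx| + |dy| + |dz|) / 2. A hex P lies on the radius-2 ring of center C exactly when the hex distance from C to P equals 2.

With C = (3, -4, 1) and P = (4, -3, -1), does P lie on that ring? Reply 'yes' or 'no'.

|px - cx| = |4 - 3| = 1
|py - cy| = |-3 - (-4)| = 1
|pz - cz| = |-1 - 1| = 2
distance = (1+1+2)/2 = 4/2 = 2
radius = 2; distance == radius -> yes

Answer: yes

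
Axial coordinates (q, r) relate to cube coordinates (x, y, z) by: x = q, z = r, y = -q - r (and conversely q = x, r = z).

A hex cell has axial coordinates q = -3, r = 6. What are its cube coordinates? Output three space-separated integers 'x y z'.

Answer: -3 -3 6

Derivation:
x = q = -3
z = r = 6
y = -x - z = -(-3) - (6) = -3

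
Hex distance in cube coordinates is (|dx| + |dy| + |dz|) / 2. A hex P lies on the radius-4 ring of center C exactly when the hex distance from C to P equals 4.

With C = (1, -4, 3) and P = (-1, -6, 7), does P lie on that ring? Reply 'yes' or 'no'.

|px - cx| = |-1 - 1| = 2
|py - cy| = |-6 - (-4)| = 2
|pz - cz| = |7 - 3| = 4
distance = (2+2+4)/2 = 8/2 = 4
radius = 4; distance == radius -> yes

Answer: yes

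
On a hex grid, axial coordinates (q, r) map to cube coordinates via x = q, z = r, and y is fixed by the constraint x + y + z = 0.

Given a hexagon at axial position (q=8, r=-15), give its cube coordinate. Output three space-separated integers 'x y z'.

x = q = 8
z = r = -15
y = -x - z = -(8) - (-15) = 7

Answer: 8 7 -15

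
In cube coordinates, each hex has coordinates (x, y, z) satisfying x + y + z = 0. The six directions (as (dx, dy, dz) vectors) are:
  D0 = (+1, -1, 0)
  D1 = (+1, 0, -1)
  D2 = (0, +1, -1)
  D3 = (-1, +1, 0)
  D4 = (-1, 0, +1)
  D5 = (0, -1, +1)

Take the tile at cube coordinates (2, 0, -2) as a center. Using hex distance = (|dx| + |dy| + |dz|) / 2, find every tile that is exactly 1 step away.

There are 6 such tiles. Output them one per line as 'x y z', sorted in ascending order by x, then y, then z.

Answer: 1 0 -1
1 1 -2
2 -1 -1
2 1 -3
3 -1 -2
3 0 -3

Derivation:
Walk ring at distance 1 from (2, 0, -2):
Start at center + D4*1 = (1, 0, -1)
  hex 0: (1, 0, -1)
  hex 1: (2, -1, -1)
  hex 2: (3, -1, -2)
  hex 3: (3, 0, -3)
  hex 4: (2, 1, -3)
  hex 5: (1, 1, -2)
Sorted: 6 hexes.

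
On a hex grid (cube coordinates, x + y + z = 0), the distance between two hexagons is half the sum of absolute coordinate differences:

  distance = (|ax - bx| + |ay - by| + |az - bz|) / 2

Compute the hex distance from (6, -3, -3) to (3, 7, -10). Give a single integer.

Answer: 10

Derivation:
|ax - bx| = |6 - 3| = 3
|ay - by| = |-3 - 7| = 10
|az - bz| = |-3 - (-10)| = 7
distance = (3 + 10 + 7) / 2 = 20 / 2 = 10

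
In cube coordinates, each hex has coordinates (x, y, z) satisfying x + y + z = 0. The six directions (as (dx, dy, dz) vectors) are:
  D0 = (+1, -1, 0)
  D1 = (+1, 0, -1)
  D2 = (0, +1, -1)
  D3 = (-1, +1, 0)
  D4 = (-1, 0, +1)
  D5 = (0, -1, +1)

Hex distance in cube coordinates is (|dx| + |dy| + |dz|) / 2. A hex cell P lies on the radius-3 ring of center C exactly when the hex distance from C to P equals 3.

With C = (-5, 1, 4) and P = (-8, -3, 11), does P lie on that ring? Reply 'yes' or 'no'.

|px - cx| = |-8 - (-5)| = 3
|py - cy| = |-3 - 1| = 4
|pz - cz| = |11 - 4| = 7
distance = (3+4+7)/2 = 14/2 = 7
radius = 3; distance != radius -> no

Answer: no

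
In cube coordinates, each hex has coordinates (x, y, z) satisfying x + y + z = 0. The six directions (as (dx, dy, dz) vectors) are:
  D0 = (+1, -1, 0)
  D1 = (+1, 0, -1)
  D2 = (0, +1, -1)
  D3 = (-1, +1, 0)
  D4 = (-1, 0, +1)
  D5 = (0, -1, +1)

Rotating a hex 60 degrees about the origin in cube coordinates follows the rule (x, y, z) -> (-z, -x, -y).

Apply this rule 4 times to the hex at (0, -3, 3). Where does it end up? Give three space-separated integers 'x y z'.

Start: (0, -3, 3)
Step 1: (0, -3, 3) -> (-(3), -(0), -(-3)) = (-3, 0, 3)
Step 2: (-3, 0, 3) -> (-(3), -(-3), -(0)) = (-3, 3, 0)
Step 3: (-3, 3, 0) -> (-(0), -(-3), -(3)) = (0, 3, -3)
Step 4: (0, 3, -3) -> (-(-3), -(0), -(3)) = (3, 0, -3)

Answer: 3 0 -3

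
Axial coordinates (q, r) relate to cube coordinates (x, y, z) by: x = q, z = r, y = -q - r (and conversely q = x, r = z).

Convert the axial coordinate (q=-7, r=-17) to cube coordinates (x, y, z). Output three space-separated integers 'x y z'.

x = q = -7
z = r = -17
y = -x - z = -(-7) - (-17) = 24

Answer: -7 24 -17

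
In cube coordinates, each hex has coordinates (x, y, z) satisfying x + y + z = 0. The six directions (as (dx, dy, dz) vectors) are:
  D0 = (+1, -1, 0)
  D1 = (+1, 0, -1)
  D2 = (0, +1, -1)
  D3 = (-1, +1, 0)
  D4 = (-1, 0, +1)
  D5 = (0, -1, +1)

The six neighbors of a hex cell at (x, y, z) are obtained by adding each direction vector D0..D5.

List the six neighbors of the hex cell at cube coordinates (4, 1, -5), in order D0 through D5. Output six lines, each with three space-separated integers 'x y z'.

Center: (4, 1, -5). Add each direction:
  D0: (4, 1, -5) + (1, -1, 0) = (5, 0, -5)
  D1: (4, 1, -5) + (1, 0, -1) = (5, 1, -6)
  D2: (4, 1, -5) + (0, 1, -1) = (4, 2, -6)
  D3: (4, 1, -5) + (-1, 1, 0) = (3, 2, -5)
  D4: (4, 1, -5) + (-1, 0, 1) = (3, 1, -4)
  D5: (4, 1, -5) + (0, -1, 1) = (4, 0, -4)

Answer: 5 0 -5
5 1 -6
4 2 -6
3 2 -5
3 1 -4
4 0 -4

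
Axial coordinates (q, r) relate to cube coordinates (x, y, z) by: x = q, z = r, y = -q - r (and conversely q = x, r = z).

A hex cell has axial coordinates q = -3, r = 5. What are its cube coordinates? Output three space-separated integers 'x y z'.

x = q = -3
z = r = 5
y = -x - z = -(-3) - (5) = -2

Answer: -3 -2 5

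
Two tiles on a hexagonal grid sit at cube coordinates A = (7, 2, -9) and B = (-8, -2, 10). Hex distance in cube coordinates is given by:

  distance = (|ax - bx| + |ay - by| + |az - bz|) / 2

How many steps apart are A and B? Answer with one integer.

Answer: 19

Derivation:
|ax - bx| = |7 - (-8)| = 15
|ay - by| = |2 - (-2)| = 4
|az - bz| = |-9 - 10| = 19
distance = (15 + 4 + 19) / 2 = 38 / 2 = 19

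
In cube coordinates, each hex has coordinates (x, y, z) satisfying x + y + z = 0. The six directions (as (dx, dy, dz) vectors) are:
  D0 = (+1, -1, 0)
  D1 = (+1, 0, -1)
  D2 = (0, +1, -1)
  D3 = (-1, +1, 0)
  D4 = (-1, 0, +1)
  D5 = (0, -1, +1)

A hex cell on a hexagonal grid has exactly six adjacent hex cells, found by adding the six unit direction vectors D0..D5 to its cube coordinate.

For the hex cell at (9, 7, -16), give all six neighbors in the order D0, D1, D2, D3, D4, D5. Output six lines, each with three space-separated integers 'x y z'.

Center: (9, 7, -16). Add each direction:
  D0: (9, 7, -16) + (1, -1, 0) = (10, 6, -16)
  D1: (9, 7, -16) + (1, 0, -1) = (10, 7, -17)
  D2: (9, 7, -16) + (0, 1, -1) = (9, 8, -17)
  D3: (9, 7, -16) + (-1, 1, 0) = (8, 8, -16)
  D4: (9, 7, -16) + (-1, 0, 1) = (8, 7, -15)
  D5: (9, 7, -16) + (0, -1, 1) = (9, 6, -15)

Answer: 10 6 -16
10 7 -17
9 8 -17
8 8 -16
8 7 -15
9 6 -15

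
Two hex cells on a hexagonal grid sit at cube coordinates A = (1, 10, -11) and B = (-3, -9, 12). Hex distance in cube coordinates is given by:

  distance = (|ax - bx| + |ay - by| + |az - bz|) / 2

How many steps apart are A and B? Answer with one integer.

Answer: 23

Derivation:
|ax - bx| = |1 - (-3)| = 4
|ay - by| = |10 - (-9)| = 19
|az - bz| = |-11 - 12| = 23
distance = (4 + 19 + 23) / 2 = 46 / 2 = 23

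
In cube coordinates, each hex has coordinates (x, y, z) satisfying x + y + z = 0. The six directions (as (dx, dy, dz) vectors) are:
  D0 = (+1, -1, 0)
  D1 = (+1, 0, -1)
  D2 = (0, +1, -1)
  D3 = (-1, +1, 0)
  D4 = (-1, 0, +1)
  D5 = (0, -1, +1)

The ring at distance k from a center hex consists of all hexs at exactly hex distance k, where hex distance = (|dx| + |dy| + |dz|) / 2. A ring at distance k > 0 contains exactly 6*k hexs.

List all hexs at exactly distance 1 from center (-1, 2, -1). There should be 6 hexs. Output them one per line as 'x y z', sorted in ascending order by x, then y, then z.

Answer: -2 2 0
-2 3 -1
-1 1 0
-1 3 -2
0 1 -1
0 2 -2

Derivation:
Walk ring at distance 1 from (-1, 2, -1):
Start at center + D4*1 = (-2, 2, 0)
  hex 0: (-2, 2, 0)
  hex 1: (-1, 1, 0)
  hex 2: (0, 1, -1)
  hex 3: (0, 2, -2)
  hex 4: (-1, 3, -2)
  hex 5: (-2, 3, -1)
Sorted: 6 hexes.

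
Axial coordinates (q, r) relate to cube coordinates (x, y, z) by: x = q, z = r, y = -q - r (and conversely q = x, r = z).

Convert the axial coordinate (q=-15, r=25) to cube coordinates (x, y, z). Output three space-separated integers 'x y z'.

Answer: -15 -10 25

Derivation:
x = q = -15
z = r = 25
y = -x - z = -(-15) - (25) = -10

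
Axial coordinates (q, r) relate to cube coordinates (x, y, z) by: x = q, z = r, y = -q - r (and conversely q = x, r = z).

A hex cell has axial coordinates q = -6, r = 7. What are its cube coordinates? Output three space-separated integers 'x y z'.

Answer: -6 -1 7

Derivation:
x = q = -6
z = r = 7
y = -x - z = -(-6) - (7) = -1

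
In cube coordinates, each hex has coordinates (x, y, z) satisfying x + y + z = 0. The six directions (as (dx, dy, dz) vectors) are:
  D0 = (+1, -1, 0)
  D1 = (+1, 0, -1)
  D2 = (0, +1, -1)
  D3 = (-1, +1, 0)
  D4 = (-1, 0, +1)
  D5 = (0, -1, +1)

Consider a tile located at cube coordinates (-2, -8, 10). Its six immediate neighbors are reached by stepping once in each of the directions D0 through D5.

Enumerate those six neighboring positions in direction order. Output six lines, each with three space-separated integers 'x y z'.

Answer: -1 -9 10
-1 -8 9
-2 -7 9
-3 -7 10
-3 -8 11
-2 -9 11

Derivation:
Center: (-2, -8, 10). Add each direction:
  D0: (-2, -8, 10) + (1, -1, 0) = (-1, -9, 10)
  D1: (-2, -8, 10) + (1, 0, -1) = (-1, -8, 9)
  D2: (-2, -8, 10) + (0, 1, -1) = (-2, -7, 9)
  D3: (-2, -8, 10) + (-1, 1, 0) = (-3, -7, 10)
  D4: (-2, -8, 10) + (-1, 0, 1) = (-3, -8, 11)
  D5: (-2, -8, 10) + (0, -1, 1) = (-2, -9, 11)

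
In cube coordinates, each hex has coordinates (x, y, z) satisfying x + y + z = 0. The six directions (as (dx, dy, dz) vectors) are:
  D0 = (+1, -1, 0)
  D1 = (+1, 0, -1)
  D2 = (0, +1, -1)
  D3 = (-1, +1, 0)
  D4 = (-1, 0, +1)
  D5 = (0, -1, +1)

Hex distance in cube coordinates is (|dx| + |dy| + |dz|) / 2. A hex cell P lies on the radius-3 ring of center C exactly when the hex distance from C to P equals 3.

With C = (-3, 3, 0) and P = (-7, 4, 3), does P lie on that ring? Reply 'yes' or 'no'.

Answer: no

Derivation:
|px - cx| = |-7 - (-3)| = 4
|py - cy| = |4 - 3| = 1
|pz - cz| = |3 - 0| = 3
distance = (4+1+3)/2 = 8/2 = 4
radius = 3; distance != radius -> no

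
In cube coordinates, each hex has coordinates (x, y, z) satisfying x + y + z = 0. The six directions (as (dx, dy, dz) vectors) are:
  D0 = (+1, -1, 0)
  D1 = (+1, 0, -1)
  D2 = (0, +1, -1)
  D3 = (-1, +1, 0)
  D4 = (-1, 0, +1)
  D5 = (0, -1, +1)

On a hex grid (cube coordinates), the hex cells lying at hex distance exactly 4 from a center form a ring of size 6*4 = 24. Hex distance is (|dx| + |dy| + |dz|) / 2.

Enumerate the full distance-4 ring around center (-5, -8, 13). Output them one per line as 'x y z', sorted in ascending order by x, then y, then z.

Answer: -9 -8 17
-9 -7 16
-9 -6 15
-9 -5 14
-9 -4 13
-8 -9 17
-8 -4 12
-7 -10 17
-7 -4 11
-6 -11 17
-6 -4 10
-5 -12 17
-5 -4 9
-4 -12 16
-4 -5 9
-3 -12 15
-3 -6 9
-2 -12 14
-2 -7 9
-1 -12 13
-1 -11 12
-1 -10 11
-1 -9 10
-1 -8 9

Derivation:
Walk ring at distance 4 from (-5, -8, 13):
Start at center + D4*4 = (-9, -8, 17)
  hex 0: (-9, -8, 17)
  hex 1: (-8, -9, 17)
  hex 2: (-7, -10, 17)
  hex 3: (-6, -11, 17)
  hex 4: (-5, -12, 17)
  hex 5: (-4, -12, 16)
  hex 6: (-3, -12, 15)
  hex 7: (-2, -12, 14)
  hex 8: (-1, -12, 13)
  hex 9: (-1, -11, 12)
  hex 10: (-1, -10, 11)
  hex 11: (-1, -9, 10)
  hex 12: (-1, -8, 9)
  hex 13: (-2, -7, 9)
  hex 14: (-3, -6, 9)
  hex 15: (-4, -5, 9)
  hex 16: (-5, -4, 9)
  hex 17: (-6, -4, 10)
  hex 18: (-7, -4, 11)
  hex 19: (-8, -4, 12)
  hex 20: (-9, -4, 13)
  hex 21: (-9, -5, 14)
  hex 22: (-9, -6, 15)
  hex 23: (-9, -7, 16)
Sorted: 24 hexes.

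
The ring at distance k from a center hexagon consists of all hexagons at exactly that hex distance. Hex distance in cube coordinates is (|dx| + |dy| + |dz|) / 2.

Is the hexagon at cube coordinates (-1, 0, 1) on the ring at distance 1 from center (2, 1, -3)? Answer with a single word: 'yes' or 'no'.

|px - cx| = |-1 - 2| = 3
|py - cy| = |0 - 1| = 1
|pz - cz| = |1 - (-3)| = 4
distance = (3+1+4)/2 = 8/2 = 4
radius = 1; distance != radius -> no

Answer: no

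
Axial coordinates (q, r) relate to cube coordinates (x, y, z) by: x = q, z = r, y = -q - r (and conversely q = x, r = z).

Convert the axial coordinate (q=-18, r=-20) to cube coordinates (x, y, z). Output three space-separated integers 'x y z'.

x = q = -18
z = r = -20
y = -x - z = -(-18) - (-20) = 38

Answer: -18 38 -20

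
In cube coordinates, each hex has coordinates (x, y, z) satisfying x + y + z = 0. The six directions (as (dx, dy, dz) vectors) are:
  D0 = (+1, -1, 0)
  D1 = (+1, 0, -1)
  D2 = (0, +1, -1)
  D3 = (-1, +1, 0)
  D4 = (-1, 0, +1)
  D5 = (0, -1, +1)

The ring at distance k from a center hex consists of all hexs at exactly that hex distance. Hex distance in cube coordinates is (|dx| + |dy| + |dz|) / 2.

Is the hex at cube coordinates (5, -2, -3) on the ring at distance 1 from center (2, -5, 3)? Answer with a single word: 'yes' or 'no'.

|px - cx| = |5 - 2| = 3
|py - cy| = |-2 - (-5)| = 3
|pz - cz| = |-3 - 3| = 6
distance = (3+3+6)/2 = 12/2 = 6
radius = 1; distance != radius -> no

Answer: no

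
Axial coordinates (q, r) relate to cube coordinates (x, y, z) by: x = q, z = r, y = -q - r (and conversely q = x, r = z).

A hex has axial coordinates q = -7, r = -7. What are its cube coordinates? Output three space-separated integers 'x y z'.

Answer: -7 14 -7

Derivation:
x = q = -7
z = r = -7
y = -x - z = -(-7) - (-7) = 14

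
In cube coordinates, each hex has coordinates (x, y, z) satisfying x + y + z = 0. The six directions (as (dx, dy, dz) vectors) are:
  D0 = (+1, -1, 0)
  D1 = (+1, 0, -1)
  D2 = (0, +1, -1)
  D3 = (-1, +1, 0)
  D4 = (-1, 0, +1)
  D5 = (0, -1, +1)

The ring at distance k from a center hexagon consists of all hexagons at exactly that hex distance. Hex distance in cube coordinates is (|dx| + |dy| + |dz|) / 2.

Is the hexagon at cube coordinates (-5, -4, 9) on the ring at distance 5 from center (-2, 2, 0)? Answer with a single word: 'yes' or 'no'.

Answer: no

Derivation:
|px - cx| = |-5 - (-2)| = 3
|py - cy| = |-4 - 2| = 6
|pz - cz| = |9 - 0| = 9
distance = (3+6+9)/2 = 18/2 = 9
radius = 5; distance != radius -> no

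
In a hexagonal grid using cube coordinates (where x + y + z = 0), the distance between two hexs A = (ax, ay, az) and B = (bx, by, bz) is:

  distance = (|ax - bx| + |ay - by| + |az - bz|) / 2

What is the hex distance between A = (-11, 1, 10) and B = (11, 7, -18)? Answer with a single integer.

|ax - bx| = |-11 - 11| = 22
|ay - by| = |1 - 7| = 6
|az - bz| = |10 - (-18)| = 28
distance = (22 + 6 + 28) / 2 = 56 / 2 = 28

Answer: 28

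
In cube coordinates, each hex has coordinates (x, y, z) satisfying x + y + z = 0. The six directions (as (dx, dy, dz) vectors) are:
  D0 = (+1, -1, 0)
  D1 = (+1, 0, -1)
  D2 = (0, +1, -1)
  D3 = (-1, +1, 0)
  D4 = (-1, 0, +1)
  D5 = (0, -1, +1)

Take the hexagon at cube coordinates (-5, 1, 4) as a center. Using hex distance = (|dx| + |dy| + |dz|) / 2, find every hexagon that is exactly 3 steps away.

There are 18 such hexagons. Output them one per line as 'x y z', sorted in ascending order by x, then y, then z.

Walk ring at distance 3 from (-5, 1, 4):
Start at center + D4*3 = (-8, 1, 7)
  hex 0: (-8, 1, 7)
  hex 1: (-7, 0, 7)
  hex 2: (-6, -1, 7)
  hex 3: (-5, -2, 7)
  hex 4: (-4, -2, 6)
  hex 5: (-3, -2, 5)
  hex 6: (-2, -2, 4)
  hex 7: (-2, -1, 3)
  hex 8: (-2, 0, 2)
  hex 9: (-2, 1, 1)
  hex 10: (-3, 2, 1)
  hex 11: (-4, 3, 1)
  hex 12: (-5, 4, 1)
  hex 13: (-6, 4, 2)
  hex 14: (-7, 4, 3)
  hex 15: (-8, 4, 4)
  hex 16: (-8, 3, 5)
  hex 17: (-8, 2, 6)
Sorted: 18 hexes.

Answer: -8 1 7
-8 2 6
-8 3 5
-8 4 4
-7 0 7
-7 4 3
-6 -1 7
-6 4 2
-5 -2 7
-5 4 1
-4 -2 6
-4 3 1
-3 -2 5
-3 2 1
-2 -2 4
-2 -1 3
-2 0 2
-2 1 1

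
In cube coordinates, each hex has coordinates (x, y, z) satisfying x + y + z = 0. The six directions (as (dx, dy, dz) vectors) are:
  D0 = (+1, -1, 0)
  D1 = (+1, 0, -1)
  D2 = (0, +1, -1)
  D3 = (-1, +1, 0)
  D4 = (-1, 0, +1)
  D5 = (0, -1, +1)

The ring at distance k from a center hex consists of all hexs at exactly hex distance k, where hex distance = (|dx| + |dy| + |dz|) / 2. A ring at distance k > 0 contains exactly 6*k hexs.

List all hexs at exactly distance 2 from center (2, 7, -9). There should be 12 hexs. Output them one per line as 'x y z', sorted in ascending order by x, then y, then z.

Answer: 0 7 -7
0 8 -8
0 9 -9
1 6 -7
1 9 -10
2 5 -7
2 9 -11
3 5 -8
3 8 -11
4 5 -9
4 6 -10
4 7 -11

Derivation:
Walk ring at distance 2 from (2, 7, -9):
Start at center + D4*2 = (0, 7, -7)
  hex 0: (0, 7, -7)
  hex 1: (1, 6, -7)
  hex 2: (2, 5, -7)
  hex 3: (3, 5, -8)
  hex 4: (4, 5, -9)
  hex 5: (4, 6, -10)
  hex 6: (4, 7, -11)
  hex 7: (3, 8, -11)
  hex 8: (2, 9, -11)
  hex 9: (1, 9, -10)
  hex 10: (0, 9, -9)
  hex 11: (0, 8, -8)
Sorted: 12 hexes.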